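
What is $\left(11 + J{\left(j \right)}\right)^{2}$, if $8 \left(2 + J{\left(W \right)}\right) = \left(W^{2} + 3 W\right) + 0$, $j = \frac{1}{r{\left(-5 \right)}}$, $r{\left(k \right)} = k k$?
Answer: $\frac{126990361}{1562500} \approx 81.274$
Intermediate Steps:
$r{\left(k \right)} = k^{2}$
$j = \frac{1}{25}$ ($j = \frac{1}{\left(-5\right)^{2}} = \frac{1}{25} \approx 0.04$)
$J{\left(W \right)} = -2 + \frac{W^{2}}{8} + \frac{3 W}{8}$ ($J{\left(W \right)} = -2 + \frac{\left(W^{2} + 3 W\right) + 0}{8} = -2 + \frac{W^{2} + 3 W}{8} = -2 + \left(\frac{W^{2}}{8} + \frac{3 W}{8}\right) = -2 + \frac{W^{2}}{8} + \frac{3 W}{8}$)
$\left(11 + J{\left(j \right)}\right)^{2} = \left(11 + \left(-2 + \frac{1}{8 \cdot 625} + \frac{3}{8} \cdot \frac{1}{25}\right)\right)^{2} = \left(11 + \left(-2 + \frac{1}{8} \cdot \frac{1}{625} + \frac{3}{200}\right)\right)^{2} = \left(11 + \left(-2 + \frac{1}{5000} + \frac{3}{200}\right)\right)^{2} = \left(11 - \frac{2481}{1250}\right)^{2} = \left(\frac{11269}{1250}\right)^{2} = \frac{126990361}{1562500}$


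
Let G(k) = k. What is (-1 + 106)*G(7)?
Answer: 735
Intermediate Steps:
(-1 + 106)*G(7) = (-1 + 106)*7 = 105*7 = 735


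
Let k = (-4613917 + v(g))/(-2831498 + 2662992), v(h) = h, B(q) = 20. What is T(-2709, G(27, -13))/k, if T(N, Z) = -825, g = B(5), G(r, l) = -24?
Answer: -139017450/4613897 ≈ -30.130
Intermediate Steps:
g = 20
k = 4613897/168506 (k = (-4613917 + 20)/(-2831498 + 2662992) = -4613897/(-168506) = -4613897*(-1/168506) = 4613897/168506 ≈ 27.381)
T(-2709, G(27, -13))/k = -825/4613897/168506 = -825*168506/4613897 = -139017450/4613897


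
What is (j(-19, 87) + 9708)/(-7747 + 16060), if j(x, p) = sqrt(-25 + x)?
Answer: 3236/2771 + 2*I*sqrt(11)/8313 ≈ 1.1678 + 0.00079794*I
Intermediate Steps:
(j(-19, 87) + 9708)/(-7747 + 16060) = (sqrt(-25 - 19) + 9708)/(-7747 + 16060) = (sqrt(-44) + 9708)/8313 = (2*I*sqrt(11) + 9708)*(1/8313) = (9708 + 2*I*sqrt(11))*(1/8313) = 3236/2771 + 2*I*sqrt(11)/8313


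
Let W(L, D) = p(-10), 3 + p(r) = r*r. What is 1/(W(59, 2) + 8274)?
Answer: 1/8371 ≈ 0.00011946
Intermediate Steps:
p(r) = -3 + r² (p(r) = -3 + r*r = -3 + r²)
W(L, D) = 97 (W(L, D) = -3 + (-10)² = -3 + 100 = 97)
1/(W(59, 2) + 8274) = 1/(97 + 8274) = 1/8371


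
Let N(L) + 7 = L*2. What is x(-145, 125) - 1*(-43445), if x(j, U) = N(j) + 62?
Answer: 43210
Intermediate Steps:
N(L) = -7 + 2*L (N(L) = -7 + L*2 = -7 + 2*L)
x(j, U) = 55 + 2*j (x(j, U) = (-7 + 2*j) + 62 = 55 + 2*j)
x(-145, 125) - 1*(-43445) = (55 + 2*(-145)) - 1*(-43445) = (55 - 290) + 43445 = -235 + 43445 = 43210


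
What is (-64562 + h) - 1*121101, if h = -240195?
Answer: -425858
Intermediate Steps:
(-64562 + h) - 1*121101 = (-64562 - 240195) - 1*121101 = -304757 - 121101 = -425858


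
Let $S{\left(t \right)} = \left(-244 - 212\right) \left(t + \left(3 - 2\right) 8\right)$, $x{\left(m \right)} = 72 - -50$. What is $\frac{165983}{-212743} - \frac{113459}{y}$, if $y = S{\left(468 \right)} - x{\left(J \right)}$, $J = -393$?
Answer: $- \frac{11910247937}{46203099254} \approx -0.25778$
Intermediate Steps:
$x{\left(m \right)} = 122$ ($x{\left(m \right)} = 72 + 50 = 122$)
$S{\left(t \right)} = -3648 - 456 t$ ($S{\left(t \right)} = - 456 \left(t + 1 \cdot 8\right) = - 456 \left(t + 8\right) = - 456 \left(8 + t\right) = -3648 - 456 t$)
$y = -217178$ ($y = \left(-3648 - 213408\right) - 122 = -217056 - 122 = -217178$)
$\frac{165983}{-212743} - \frac{113459}{y} = \frac{165983}{-212743} - \frac{113459}{-217178} = 165983 \left(- \frac{1}{212743}\right) - - \frac{113459}{217178} = - \frac{165983}{212743} + \frac{113459}{217178} = - \frac{11910247937}{46203099254}$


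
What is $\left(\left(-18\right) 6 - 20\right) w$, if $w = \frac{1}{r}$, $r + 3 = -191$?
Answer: $\frac{64}{97} \approx 0.65979$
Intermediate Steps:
$r = -194$ ($r = -3 - 191 = -194$)
$w = - \frac{1}{194}$ ($w = \frac{1}{-194} = - \frac{1}{194} \approx -0.0051546$)
$\left(\left(-18\right) 6 - 20\right) w = \left(\left(-18\right) 6 - 20\right) \left(- \frac{1}{194}\right) = \left(-108 - 20\right) \left(- \frac{1}{194}\right) = \left(-128\right) \left(- \frac{1}{194}\right) = \frac{64}{97}$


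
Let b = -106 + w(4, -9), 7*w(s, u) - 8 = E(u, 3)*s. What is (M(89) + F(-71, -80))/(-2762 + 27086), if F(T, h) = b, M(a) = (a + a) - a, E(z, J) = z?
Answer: -7/8108 ≈ -0.00086334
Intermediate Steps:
M(a) = a (M(a) = 2*a - a = a)
w(s, u) = 8/7 + s*u/7 (w(s, u) = 8/7 + (u*s)/7 = 8/7 + (s*u)/7 = 8/7 + s*u/7)
b = -110 (b = -106 + (8/7 + (⅐)*4*(-9)) = -106 + (8/7 - 36/7) = -106 - 4 = -110)
F(T, h) = -110
(M(89) + F(-71, -80))/(-2762 + 27086) = (89 - 110)/(-2762 + 27086) = -21/24324 = -21*1/24324 = -7/8108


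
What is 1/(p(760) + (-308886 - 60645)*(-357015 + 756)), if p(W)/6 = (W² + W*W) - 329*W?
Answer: 1/131654175489 ≈ 7.5957e-12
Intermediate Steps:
p(W) = -1974*W + 12*W² (p(W) = 6*((W² + W*W) - 329*W) = 6*((W² + W²) - 329*W) = 6*(2*W² - 329*W) = 6*(-329*W + 2*W²) = -1974*W + 12*W²)
1/(p(760) + (-308886 - 60645)*(-357015 + 756)) = 1/(6*760*(-329 + 2*760) + (-308886 - 60645)*(-357015 + 756)) = 1/(6*760*(-329 + 1520) - 369531*(-356259)) = 1/(6*760*1191 + 131648744529) = 1/(5430960 + 131648744529) = 1/131654175489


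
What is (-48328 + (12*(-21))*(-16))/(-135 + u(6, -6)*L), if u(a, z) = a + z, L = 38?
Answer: 44296/135 ≈ 328.12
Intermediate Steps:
(-48328 + (12*(-21))*(-16))/(-135 + u(6, -6)*L) = (-48328 + (12*(-21))*(-16))/(-135 + (6 - 6)*38) = (-48328 - 252*(-16))/(-135 + 0*38) = (-48328 + 4032)/(-135 + 0) = -44296/(-135) = -44296*(-1/135) = 44296/135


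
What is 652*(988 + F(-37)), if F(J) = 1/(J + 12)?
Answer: 16103748/25 ≈ 6.4415e+5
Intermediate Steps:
F(J) = 1/(12 + J)
652*(988 + F(-37)) = 652*(988 + 1/(12 - 37)) = 652*(988 + 1/(-25)) = 652*(988 - 1/25) = 652*(24699/25) = 16103748/25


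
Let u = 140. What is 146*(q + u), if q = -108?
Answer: 4672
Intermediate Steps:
146*(q + u) = 146*(-108 + 140) = 146*32 = 4672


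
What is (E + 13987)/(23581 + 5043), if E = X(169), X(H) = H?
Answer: 3539/7156 ≈ 0.49455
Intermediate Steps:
E = 169
(E + 13987)/(23581 + 5043) = (169 + 13987)/(23581 + 5043) = 14156/28624 = 14156*(1/28624) = 3539/7156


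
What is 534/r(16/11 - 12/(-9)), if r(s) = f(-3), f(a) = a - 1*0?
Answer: -178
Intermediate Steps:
f(a) = a (f(a) = a + 0 = a)
r(s) = -3
534/r(16/11 - 12/(-9)) = 534/(-3) = 534*(-⅓) = -178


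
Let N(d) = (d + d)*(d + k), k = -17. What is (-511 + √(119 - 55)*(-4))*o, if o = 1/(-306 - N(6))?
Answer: 181/58 ≈ 3.1207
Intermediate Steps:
N(d) = 2*d*(-17 + d) (N(d) = (d + d)*(d - 17) = (2*d)*(-17 + d) = 2*d*(-17 + d))
o = -1/174 (o = 1/(-306 - 2*6*(-17 + 6)) = 1/(-306 - 2*6*(-11)) = 1/(-306 - 1*(-132)) = 1/(-306 + 132) = 1/(-174) = -1/174 ≈ -0.0057471)
(-511 + √(119 - 55)*(-4))*o = (-511 + √(119 - 55)*(-4))*(-1/174) = (-511 + √64*(-4))*(-1/174) = (-511 + 8*(-4))*(-1/174) = (-511 - 32)*(-1/174) = -543*(-1/174) = 181/58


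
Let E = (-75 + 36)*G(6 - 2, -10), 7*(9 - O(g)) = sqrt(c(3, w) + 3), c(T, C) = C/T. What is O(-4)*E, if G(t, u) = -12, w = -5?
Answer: 4212 - 312*sqrt(3)/7 ≈ 4134.8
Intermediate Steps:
O(g) = 9 - 2*sqrt(3)/21 (O(g) = 9 - sqrt(-5/3 + 3)/7 = 9 - 2*sqrt(3)/21)
E = 468 (E = (-75 + 36)*(-12) = -39*(-12) = 468)
O(-4)*E = (9 - 2*sqrt(3)/21)*468 = 4212 - 312*sqrt(3)/7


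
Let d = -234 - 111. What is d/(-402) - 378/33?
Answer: -15619/1474 ≈ -10.596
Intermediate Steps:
d = -345
d/(-402) - 378/33 = -345/(-402) - 378/33 = -345*(-1/402) - 378*1/33 = 115/134 - 126/11 = -15619/1474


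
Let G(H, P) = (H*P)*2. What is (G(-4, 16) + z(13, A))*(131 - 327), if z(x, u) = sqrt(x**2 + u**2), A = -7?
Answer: 25088 - 196*sqrt(218) ≈ 22194.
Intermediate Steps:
G(H, P) = 2*H*P
z(x, u) = sqrt(u**2 + x**2)
(G(-4, 16) + z(13, A))*(131 - 327) = (2*(-4)*16 + sqrt((-7)**2 + 13**2))*(131 - 327) = (-128 + sqrt(49 + 169))*(-196) = (-128 + sqrt(218))*(-196) = 25088 - 196*sqrt(218)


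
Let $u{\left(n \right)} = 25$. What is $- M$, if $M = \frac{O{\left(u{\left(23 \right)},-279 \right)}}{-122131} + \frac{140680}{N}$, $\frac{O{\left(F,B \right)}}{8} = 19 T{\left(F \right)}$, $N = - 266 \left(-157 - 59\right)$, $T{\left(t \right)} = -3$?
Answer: $- \frac{2150948627}{877144842} \approx -2.4522$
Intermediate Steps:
$N = 57456$ ($N = \left(-266\right) \left(-216\right) = 57456$)
$O{\left(F,B \right)} = -456$ ($O{\left(F,B \right)} = 8 \cdot 19 \left(-3\right) = 8 \left(-57\right) = -456$)
$M = \frac{2150948627}{877144842}$ ($M = - \frac{456}{-122131} + \frac{140680}{57456} = \left(-456\right) \left(- \frac{1}{122131}\right) + 140680 \cdot \frac{1}{57456} = \frac{456}{122131} + \frac{17585}{7182} = \frac{2150948627}{877144842} \approx 2.4522$)
$- M = \left(-1\right) \frac{2150948627}{877144842} = - \frac{2150948627}{877144842}$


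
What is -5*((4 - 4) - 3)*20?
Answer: 300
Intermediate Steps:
-5*((4 - 4) - 3)*20 = -5*(0 - 3)*20 = -5*(-3)*20 = 15*20 = 300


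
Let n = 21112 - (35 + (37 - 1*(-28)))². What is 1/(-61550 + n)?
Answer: -1/50438 ≈ -1.9826e-5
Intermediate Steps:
n = 11112 (n = 21112 - (35 + (37 + 28))² = 21112 - (35 + 65)² = 21112 - 1*100² = 21112 - 1*10000 = 21112 - 10000 = 11112)
1/(-61550 + n) = 1/(-61550 + 11112) = 1/(-50438) = -1/50438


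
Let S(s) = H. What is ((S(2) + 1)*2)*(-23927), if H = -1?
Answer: 0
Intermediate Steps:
S(s) = -1
((S(2) + 1)*2)*(-23927) = ((-1 + 1)*2)*(-23927) = (0*2)*(-23927) = 0*(-23927) = 0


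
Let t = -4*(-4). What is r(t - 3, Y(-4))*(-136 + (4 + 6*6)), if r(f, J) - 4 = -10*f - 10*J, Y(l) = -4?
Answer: 8256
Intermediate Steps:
t = 16
r(f, J) = 4 - 10*J - 10*f (r(f, J) = 4 + (-10*f - 10*J) = 4 + (-10*J - 10*f) = 4 - 10*J - 10*f)
r(t - 3, Y(-4))*(-136 + (4 + 6*6)) = (4 - 10*(-4) - 10*(16 - 3))*(-136 + (4 + 6*6)) = (4 + 40 - 10*13)*(-136 + (4 + 36)) = (4 + 40 - 130)*(-136 + 40) = -86*(-96) = 8256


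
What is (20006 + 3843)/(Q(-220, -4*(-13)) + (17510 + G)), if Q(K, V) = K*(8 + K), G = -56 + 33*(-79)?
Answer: 23849/61487 ≈ 0.38787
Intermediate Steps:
G = -2663 (G = -56 - 2607 = -2663)
(20006 + 3843)/(Q(-220, -4*(-13)) + (17510 + G)) = (20006 + 3843)/(-220*(8 - 220) + (17510 - 2663)) = 23849/(-220*(-212) + 14847) = 23849/(46640 + 14847) = 23849/61487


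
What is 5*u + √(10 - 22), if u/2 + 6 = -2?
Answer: -80 + 2*I*√3 ≈ -80.0 + 3.4641*I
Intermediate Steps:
u = -16 (u = -12 + 2*(-2) = -12 - 4 = -16)
5*u + √(10 - 22) = 5*(-16) + √(10 - 22) = -80 + √(-12) = -80 + 2*I*√3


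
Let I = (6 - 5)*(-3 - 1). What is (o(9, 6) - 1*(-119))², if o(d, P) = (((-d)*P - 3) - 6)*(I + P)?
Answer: 49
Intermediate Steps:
I = -4 (I = 1*(-4) = -4)
o(d, P) = (-9 - P*d)*(-4 + P) (o(d, P) = (((-d)*P - 3) - 6)*(-4 + P) = ((-P*d - 3) - 6)*(-4 + P) = ((-3 - P*d) - 6)*(-4 + P) = (-9 - P*d)*(-4 + P))
(o(9, 6) - 1*(-119))² = ((36 - 9*6 - 1*9*6² + 4*6*9) - 1*(-119))² = ((36 - 54 - 1*9*36 + 216) + 119)² = ((36 - 54 - 324 + 216) + 119)² = (-126 + 119)² = (-7)² = 49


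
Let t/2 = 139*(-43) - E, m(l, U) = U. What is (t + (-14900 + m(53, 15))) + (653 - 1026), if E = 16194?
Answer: -59600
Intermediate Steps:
t = -44342 (t = 2*(139*(-43) - 1*16194) = 2*(-5977 - 16194) = 2*(-22171) = -44342)
(t + (-14900 + m(53, 15))) + (653 - 1026) = (-44342 + (-14900 + 15)) + (653 - 1026) = (-44342 - 14885) - 373 = -59227 - 373 = -59600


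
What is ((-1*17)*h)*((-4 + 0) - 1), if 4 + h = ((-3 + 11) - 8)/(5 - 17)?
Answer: -340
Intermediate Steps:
h = -4 (h = -4 + ((-3 + 11) - 8)/(5 - 17) = -4 + (8 - 8)/(-12) = -4 + 0*(-1/12) = -4 + 0 = -4)
((-1*17)*h)*((-4 + 0) - 1) = (-1*17*(-4))*((-4 + 0) - 1) = (-17*(-4))*(-4 - 1) = 68*(-5) = -340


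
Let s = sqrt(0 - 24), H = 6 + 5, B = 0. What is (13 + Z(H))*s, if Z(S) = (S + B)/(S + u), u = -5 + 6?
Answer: 167*I*sqrt(6)/6 ≈ 68.177*I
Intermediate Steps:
u = 1
H = 11
Z(S) = S/(1 + S) (Z(S) = (S + 0)/(S + 1) = S/(1 + S))
s = 2*I*sqrt(6) (s = sqrt(-24) = 2*I*sqrt(6) ≈ 4.899*I)
(13 + Z(H))*s = (13 + 11/(1 + 11))*(2*I*sqrt(6)) = (13 + 11/12)*(2*I*sqrt(6)) = 167*(2*I*sqrt(6))/12 = 167*I*sqrt(6)/6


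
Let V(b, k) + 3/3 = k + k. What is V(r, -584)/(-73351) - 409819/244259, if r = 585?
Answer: -29775094698/17916641909 ≈ -1.6619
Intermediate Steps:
V(b, k) = -1 + 2*k (V(b, k) = -1 + (k + k) = -1 + 2*k)
V(r, -584)/(-73351) - 409819/244259 = (-1 + 2*(-584))/(-73351) - 409819/244259 = (-1 - 1168)*(-1/73351) - 409819*1/244259 = -1169*(-1/73351) - 409819/244259 = 1169/73351 - 409819/244259 = -29775094698/17916641909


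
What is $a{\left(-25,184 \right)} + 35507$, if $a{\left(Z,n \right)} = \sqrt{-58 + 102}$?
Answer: $35507 + 2 \sqrt{11} \approx 35514.0$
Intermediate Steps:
$a{\left(Z,n \right)} = 2 \sqrt{11}$ ($a{\left(Z,n \right)} = \sqrt{44} = 2 \sqrt{11}$)
$a{\left(-25,184 \right)} + 35507 = 2 \sqrt{11} + 35507 = 35507 + 2 \sqrt{11}$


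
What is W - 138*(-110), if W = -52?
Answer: 15128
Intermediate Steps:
W - 138*(-110) = -52 - 138*(-110) = -52 + 15180 = 15128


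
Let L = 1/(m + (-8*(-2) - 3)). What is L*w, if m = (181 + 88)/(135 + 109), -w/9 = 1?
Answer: -732/1147 ≈ -0.63819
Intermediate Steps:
w = -9 (w = -9*1 = -9)
m = 269/244 ≈ 1.1025
L = 244/3441 (L = 1/(269/244 + (-8*(-2) - 3)) = 1/(269/244 + (16 - 3)) = 1/(269/244 + 13) = 1/(3441/244) = 244/3441 ≈ 0.070910)
L*w = (244/3441)*(-9) = -732/1147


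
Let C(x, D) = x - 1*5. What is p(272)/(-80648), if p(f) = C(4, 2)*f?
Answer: 2/593 ≈ 0.0033727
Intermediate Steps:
C(x, D) = -5 + x (C(x, D) = x - 5 = -5 + x)
p(f) = -f (p(f) = (-5 + 4)*f = -f)
p(272)/(-80648) = -1*272/(-80648) = -272*(-1/80648) = 2/593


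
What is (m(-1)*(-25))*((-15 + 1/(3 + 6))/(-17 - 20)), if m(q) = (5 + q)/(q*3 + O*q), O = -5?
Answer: -6700/333 ≈ -20.120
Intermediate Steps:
m(q) = -(5 + q)/(2*q) (m(q) = (5 + q)/(q*3 - 5*q) = (5 + q)/(3*q - 5*q) = (5 + q)/((-2*q)) = (5 + q)*(-1/(2*q)) = -(5 + q)/(2*q))
(m(-1)*(-25))*((-15 + 1/(3 + 6))/(-17 - 20)) = (((½)*(-5 - 1*(-1))/(-1))*(-25))*((-15 + 1/(3 + 6))/(-17 - 20)) = (((½)*(-1)*(-5 + 1))*(-25))*((-15 + 1/9)/(-37)) = (((½)*(-1)*(-4))*(-25))*((-15 + ⅑)*(-1/37)) = (2*(-25))*(-134/9*(-1/37)) = -50*134/333 = -6700/333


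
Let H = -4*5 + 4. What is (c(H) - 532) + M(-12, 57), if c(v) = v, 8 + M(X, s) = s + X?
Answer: -511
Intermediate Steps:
M(X, s) = -8 + X + s (M(X, s) = -8 + (s + X) = -8 + (X + s) = -8 + X + s)
H = -16 (H = -20 + 4 = -16)
(c(H) - 532) + M(-12, 57) = (-16 - 532) + (-8 - 12 + 57) = -548 + 37 = -511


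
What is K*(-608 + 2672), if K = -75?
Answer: -154800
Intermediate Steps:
K*(-608 + 2672) = -75*(-608 + 2672) = -75*2064 = -154800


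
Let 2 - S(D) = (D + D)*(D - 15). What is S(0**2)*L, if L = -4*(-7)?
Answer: 56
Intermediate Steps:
S(D) = 2 - 2*D*(-15 + D) (S(D) = 2 - (D + D)*(D - 15) = 2 - 2*D*(-15 + D))
L = 28
S(0**2)*L = (2 - 2*(0**2)**2 + 30*0**2)*28 = (2 - 2*0**2 + 30*0)*28 = (2 - 2*0 + 0)*28 = (2 + 0 + 0)*28 = 2*28 = 56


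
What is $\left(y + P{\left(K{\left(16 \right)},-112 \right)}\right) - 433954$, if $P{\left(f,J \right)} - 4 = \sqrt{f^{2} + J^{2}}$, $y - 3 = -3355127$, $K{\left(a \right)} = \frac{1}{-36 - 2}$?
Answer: $-3789074 + \frac{\sqrt{18113537}}{38} \approx -3.789 \cdot 10^{6}$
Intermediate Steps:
$K{\left(a \right)} = - \frac{1}{38}$ ($K{\left(a \right)} = \frac{1}{-38} = - \frac{1}{38}$)
$y = -3355124$ ($y = 3 - 3355127 = -3355124$)
$P{\left(f,J \right)} = 4 + \sqrt{J^{2} + f^{2}}$ ($P{\left(f,J \right)} = 4 + \sqrt{f^{2} + J^{2}} = 4 + \sqrt{J^{2} + f^{2}}$)
$\left(y + P{\left(K{\left(16 \right)},-112 \right)}\right) - 433954 = \left(-3355124 + \left(4 + \sqrt{\left(-112\right)^{2} + \left(- \frac{1}{38}\right)^{2}}\right)\right) - 433954 = \left(-3355124 + \left(4 + \sqrt{12544 + \frac{1}{1444}}\right)\right) - 433954 = \left(-3355124 + \left(4 + \sqrt{\frac{18113537}{1444}}\right)\right) - 433954 = \left(-3355124 + \left(4 + \frac{\sqrt{18113537}}{38}\right)\right) - 433954 = \left(-3355120 + \frac{\sqrt{18113537}}{38}\right) - 433954 = -3789074 + \frac{\sqrt{18113537}}{38}$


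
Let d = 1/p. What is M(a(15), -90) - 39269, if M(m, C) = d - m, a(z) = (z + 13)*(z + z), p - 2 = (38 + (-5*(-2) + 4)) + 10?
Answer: -2566975/64 ≈ -40109.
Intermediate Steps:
p = 64 (p = 2 + ((38 + (-5*(-2) + 4)) + 10) = 2 + ((38 + (10 + 4)) + 10) = 2 + ((38 + 14) + 10) = 2 + (52 + 10) = 2 + 62 = 64)
a(z) = 2*z*(13 + z) (a(z) = (13 + z)*(2*z) = 2*z*(13 + z))
d = 1/64 ≈ 0.015625
M(m, C) = 1/64 - m
M(a(15), -90) - 39269 = (1/64 - 2*15*(13 + 15)) - 39269 = (1/64 - 2*15*28) - 39269 = (1/64 - 1*840) - 39269 = (1/64 - 840) - 39269 = -53759/64 - 39269 = -2566975/64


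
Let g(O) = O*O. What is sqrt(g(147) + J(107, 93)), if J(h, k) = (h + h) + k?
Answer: 2*sqrt(5479) ≈ 148.04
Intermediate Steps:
J(h, k) = k + 2*h (J(h, k) = 2*h + k = k + 2*h)
g(O) = O**2
sqrt(g(147) + J(107, 93)) = sqrt(147**2 + (93 + 2*107)) = sqrt(21609 + (93 + 214)) = sqrt(21609 + 307) = sqrt(21916) = 2*sqrt(5479)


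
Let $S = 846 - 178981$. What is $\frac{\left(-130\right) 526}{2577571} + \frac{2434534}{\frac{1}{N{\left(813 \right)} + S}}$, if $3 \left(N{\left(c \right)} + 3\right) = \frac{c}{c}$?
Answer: $- \frac{3353540033602126622}{7732713} \approx -4.3368 \cdot 10^{11}$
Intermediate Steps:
$N{\left(c \right)} = - \frac{8}{3}$ ($N{\left(c \right)} = -3 + \frac{c \frac{1}{c}}{3} = -3 + \frac{1}{3} \cdot 1 = -3 + \frac{1}{3} = - \frac{8}{3}$)
$S = -178135$ ($S = 846 - 178981 = -178135$)
$\frac{\left(-130\right) 526}{2577571} + \frac{2434534}{\frac{1}{N{\left(813 \right)} + S}} = \frac{\left(-130\right) 526}{2577571} + \frac{2434534}{\frac{1}{- \frac{8}{3} - 178135}} = \left(-68380\right) \frac{1}{2577571} + \frac{2434534}{\frac{1}{- \frac{534413}{3}}} = - \frac{68380}{2577571} + \frac{2434534}{- \frac{3}{534413}} = - \frac{68380}{2577571} + 2434534 \left(- \frac{534413}{3}\right) = - \frac{68380}{2577571} - \frac{1301046618542}{3} = - \frac{3353540033602126622}{7732713}$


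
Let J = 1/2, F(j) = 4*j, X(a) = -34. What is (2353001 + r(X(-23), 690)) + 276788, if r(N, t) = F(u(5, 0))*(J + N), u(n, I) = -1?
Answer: 2629923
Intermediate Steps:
J = ½ ≈ 0.50000
r(N, t) = -2 - 4*N (r(N, t) = (4*(-1))*(½ + N) = -4*(½ + N) = -2 - 4*N)
(2353001 + r(X(-23), 690)) + 276788 = (2353001 + (-2 - 4*(-34))) + 276788 = (2353001 + (-2 + 136)) + 276788 = (2353001 + 134) + 276788 = 2353135 + 276788 = 2629923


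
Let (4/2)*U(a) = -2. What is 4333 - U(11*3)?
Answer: 4334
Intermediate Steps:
U(a) = -1 (U(a) = (½)*(-2) = -1)
4333 - U(11*3) = 4333 - 1*(-1) = 4333 + 1 = 4334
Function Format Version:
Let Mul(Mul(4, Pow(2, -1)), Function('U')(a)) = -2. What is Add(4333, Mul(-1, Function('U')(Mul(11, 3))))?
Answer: 4334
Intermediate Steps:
Function('U')(a) = -1 (Function('U')(a) = Mul(Rational(1, 2), -2) = -1)
Add(4333, Mul(-1, Function('U')(Mul(11, 3)))) = Add(4333, Mul(-1, -1)) = Add(4333, 1) = 4334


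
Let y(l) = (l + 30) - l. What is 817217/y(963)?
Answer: 817217/30 ≈ 27241.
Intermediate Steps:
y(l) = 30 (y(l) = (30 + l) - l = 30)
817217/y(963) = 817217/30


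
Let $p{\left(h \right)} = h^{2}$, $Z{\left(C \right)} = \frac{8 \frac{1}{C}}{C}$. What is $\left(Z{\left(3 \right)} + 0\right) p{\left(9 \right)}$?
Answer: $72$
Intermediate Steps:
$Z{\left(C \right)} = \frac{8}{C^{2}}$
$\left(Z{\left(3 \right)} + 0\right) p{\left(9 \right)} = \left(\frac{8}{9} + 0\right) 9^{2} = \left(8 \cdot \frac{1}{9} + 0\right) 81 = \left(\frac{8}{9} + 0\right) 81 = \frac{8}{9} \cdot 81 = 72$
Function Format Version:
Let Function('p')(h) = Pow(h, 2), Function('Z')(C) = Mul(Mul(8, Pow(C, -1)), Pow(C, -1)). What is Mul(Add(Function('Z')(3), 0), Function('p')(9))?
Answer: 72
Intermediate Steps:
Function('Z')(C) = Mul(8, Pow(C, -2))
Mul(Add(Function('Z')(3), 0), Function('p')(9)) = Mul(Add(Mul(8, Pow(3, -2)), 0), Pow(9, 2)) = Mul(Add(Mul(8, Rational(1, 9)), 0), 81) = Mul(Add(Rational(8, 9), 0), 81) = Mul(Rational(8, 9), 81) = 72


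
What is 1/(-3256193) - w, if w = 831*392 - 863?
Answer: -1057901287578/3256193 ≈ -3.2489e+5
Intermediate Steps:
w = 324889 (w = 325752 - 863 = 324889)
1/(-3256193) - w = 1/(-3256193) - 1*324889 = -1/3256193 - 324889 = -1057901287578/3256193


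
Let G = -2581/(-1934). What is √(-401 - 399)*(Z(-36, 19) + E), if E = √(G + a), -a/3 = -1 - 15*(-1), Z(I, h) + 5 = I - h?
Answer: 10*I*√2*(-116040 + I*√152103298)/967 ≈ -180.37 - 1697.1*I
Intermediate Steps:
Z(I, h) = -5 + I - h (Z(I, h) = -5 + (I - h) = -5 + I - h)
G = 2581/1934 (G = -2581*(-1/1934) = 2581/1934 ≈ 1.3345)
a = -42 (a = -3*(-1 - 15*(-1)) = -3*(-1 + 15) = -3*14 = -42)
E = I*√152103298/1934 (E = √(2581/1934 - 42) = √(-78647/1934) = I*√152103298/1934 ≈ 6.3769*I)
√(-401 - 399)*(Z(-36, 19) + E) = √(-401 - 399)*((-5 - 36 - 1*19) + I*√152103298/1934) = √(-800)*((-5 - 36 - 19) + I*√152103298/1934) = (20*I*√2)*(-60 + I*√152103298/1934) = 20*I*√2*(-60 + I*√152103298/1934)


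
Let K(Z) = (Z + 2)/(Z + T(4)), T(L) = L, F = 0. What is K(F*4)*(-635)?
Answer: -635/2 ≈ -317.50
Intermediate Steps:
K(Z) = (2 + Z)/(4 + Z) (K(Z) = (Z + 2)/(Z + 4) = (2 + Z)/(4 + Z))
K(F*4)*(-635) = ((2 + 0*4)/(4 + 0*4))*(-635) = ((2 + 0)/(4 + 0))*(-635) = (2/4)*(-635) = ((¼)*2)*(-635) = (½)*(-635) = -635/2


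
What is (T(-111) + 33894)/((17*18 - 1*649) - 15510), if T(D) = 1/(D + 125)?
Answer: -474517/221942 ≈ -2.1380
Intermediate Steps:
T(D) = 1/(125 + D)
(T(-111) + 33894)/((17*18 - 1*649) - 15510) = (1/(125 - 111) + 33894)/((17*18 - 1*649) - 15510) = (1/14 + 33894)/((306 - 649) - 15510) = (1/14 + 33894)/(-343 - 15510) = (474517/14)/(-15853) = (474517/14)*(-1/15853) = -474517/221942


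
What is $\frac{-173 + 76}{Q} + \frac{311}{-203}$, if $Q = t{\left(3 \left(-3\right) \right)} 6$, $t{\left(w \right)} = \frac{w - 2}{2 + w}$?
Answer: $- \frac{158363}{13398} \approx -11.82$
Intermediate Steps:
$t{\left(w \right)} = \frac{-2 + w}{2 + w}$
$Q = \frac{66}{7}$ ($Q = \frac{-2 + 3 \left(-3\right)}{2 + 3 \left(-3\right)} 6 = \frac{-2 - 9}{2 - 9} \cdot 6 = \frac{1}{-7} \left(-11\right) 6 = \left(- \frac{1}{7}\right) \left(-11\right) 6 = \frac{11}{7} \cdot 6 = \frac{66}{7} \approx 9.4286$)
$\frac{-173 + 76}{Q} + \frac{311}{-203} = \frac{-173 + 76}{\frac{66}{7}} + \frac{311}{-203} = \left(-97\right) \frac{7}{66} + 311 \left(- \frac{1}{203}\right) = - \frac{679}{66} - \frac{311}{203} = - \frac{158363}{13398}$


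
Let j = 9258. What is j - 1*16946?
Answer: -7688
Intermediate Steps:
j - 1*16946 = 9258 - 1*16946 = 9258 - 16946 = -7688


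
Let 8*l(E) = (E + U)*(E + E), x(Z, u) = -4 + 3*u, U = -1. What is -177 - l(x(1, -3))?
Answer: -445/2 ≈ -222.50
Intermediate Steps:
l(E) = E*(-1 + E)/4 (l(E) = ((E - 1)*(E + E))/8 = ((-1 + E)*(2*E))/8 = (2*E*(-1 + E))/8 = E*(-1 + E)/4)
-177 - l(x(1, -3)) = -177 - (-4 + 3*(-3))*(-1 + (-4 + 3*(-3)))/4 = -177 - (-4 - 9)*(-1 + (-4 - 9))/4 = -177 - (-13)*(-1 - 13)/4 = -177 - (-13)*(-14)/4 = -177 - 1*91/2 = -177 - 91/2 = -445/2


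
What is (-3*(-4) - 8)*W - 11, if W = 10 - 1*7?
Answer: 1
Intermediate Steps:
W = 3 (W = 10 - 7 = 3)
(-3*(-4) - 8)*W - 11 = (-3*(-4) - 8)*3 - 11 = (12 - 8)*3 - 11 = 4*3 - 11 = 12 - 11 = 1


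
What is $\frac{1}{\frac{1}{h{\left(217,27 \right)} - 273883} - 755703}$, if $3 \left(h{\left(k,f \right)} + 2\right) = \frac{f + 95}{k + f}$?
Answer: $- \frac{1643309}{1241853541233} \approx -1.3233 \cdot 10^{-6}$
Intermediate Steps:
$h{\left(k,f \right)} = -2 + \frac{95 + f}{3 \left(f + k\right)}$ ($h{\left(k,f \right)} = -2 + \frac{\left(f + 95\right) \frac{1}{k + f}}{3} = -2 + \frac{\left(95 + f\right) \frac{1}{f + k}}{3} = -2 + \frac{\frac{1}{f + k} \left(95 + f\right)}{3} = -2 + \frac{95 + f}{3 \left(f + k\right)}$)
$\frac{1}{\frac{1}{h{\left(217,27 \right)} - 273883} - 755703} = \frac{1}{\frac{1}{\frac{95 - 1302 - 135}{3 \left(27 + 217\right)} - 273883} - 755703} = \frac{1}{\frac{1}{\frac{95 - 1302 - 135}{3 \cdot 244} - 273883} - 755703} = \frac{1}{\frac{1}{\frac{1}{3} \cdot \frac{1}{244} \left(-1342\right) - 273883} - 755703} = \frac{1}{\frac{1}{- \frac{11}{6} - 273883} - 755703} = \frac{1}{\frac{1}{- \frac{1643309}{6}} - 755703} = \frac{1}{- \frac{6}{1643309} - 755703} = \frac{1}{- \frac{1241853541233}{1643309}} = - \frac{1643309}{1241853541233}$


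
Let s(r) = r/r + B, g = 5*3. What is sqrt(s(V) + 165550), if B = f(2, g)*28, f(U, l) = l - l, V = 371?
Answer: sqrt(165551) ≈ 406.88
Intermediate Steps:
g = 15
f(U, l) = 0
B = 0 (B = 0*28 = 0)
s(r) = 1 (s(r) = r/r + 0 = 1 + 0 = 1)
sqrt(s(V) + 165550) = sqrt(1 + 165550) = sqrt(165551)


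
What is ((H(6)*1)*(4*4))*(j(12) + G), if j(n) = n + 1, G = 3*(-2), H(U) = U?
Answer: 672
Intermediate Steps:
G = -6
j(n) = 1 + n
((H(6)*1)*(4*4))*(j(12) + G) = ((6*1)*(4*4))*((1 + 12) - 6) = (6*16)*(13 - 6) = 96*7 = 672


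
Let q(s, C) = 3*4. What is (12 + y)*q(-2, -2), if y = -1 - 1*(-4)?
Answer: 180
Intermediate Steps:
q(s, C) = 12
y = 3 (y = -1 + 4 = 3)
(12 + y)*q(-2, -2) = (12 + 3)*12 = 15*12 = 180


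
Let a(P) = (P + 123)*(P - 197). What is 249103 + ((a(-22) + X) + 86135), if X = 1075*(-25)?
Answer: 286244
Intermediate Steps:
a(P) = (-197 + P)*(123 + P) (a(P) = (123 + P)*(-197 + P) = (-197 + P)*(123 + P))
X = -26875
249103 + ((a(-22) + X) + 86135) = 249103 + (((-24231 + (-22)² - 74*(-22)) - 26875) + 86135) = 249103 + (((-24231 + 484 + 1628) - 26875) + 86135) = 249103 + ((-22119 - 26875) + 86135) = 249103 + (-48994 + 86135) = 249103 + 37141 = 286244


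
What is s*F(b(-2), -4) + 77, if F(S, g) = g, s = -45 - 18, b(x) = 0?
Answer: 329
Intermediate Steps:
s = -63
s*F(b(-2), -4) + 77 = -63*(-4) + 77 = 252 + 77 = 329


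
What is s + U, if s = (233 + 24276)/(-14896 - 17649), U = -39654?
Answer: -1290563939/32545 ≈ -39655.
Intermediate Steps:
s = -24509/32545 (s = 24509/(-32545) = 24509*(-1/32545) = -24509/32545 ≈ -0.75308)
s + U = -24509/32545 - 39654 = -1290563939/32545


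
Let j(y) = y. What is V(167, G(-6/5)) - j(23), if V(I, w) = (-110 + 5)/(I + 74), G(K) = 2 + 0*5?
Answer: -5648/241 ≈ -23.436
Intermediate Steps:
G(K) = 2 (G(K) = 2 + 0 = 2)
V(I, w) = -105/(74 + I)
V(167, G(-6/5)) - j(23) = -105/(74 + 167) - 1*23 = -105/241 - 23 = -5648/241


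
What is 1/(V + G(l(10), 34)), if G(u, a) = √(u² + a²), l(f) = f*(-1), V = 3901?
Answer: 3901/15216545 - 2*√314/15216545 ≈ 0.00025404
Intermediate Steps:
l(f) = -f
G(u, a) = √(a² + u²)
1/(V + G(l(10), 34)) = 1/(3901 + √(34² + (-1*10)²)) = 1/(3901 + √(1156 + (-10)²)) = 1/(3901 + √(1156 + 100)) = 1/(3901 + √1256) = 1/(3901 + 2*√314)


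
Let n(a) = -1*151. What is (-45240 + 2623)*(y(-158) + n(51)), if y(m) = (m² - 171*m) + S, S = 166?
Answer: -2215956149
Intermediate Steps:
y(m) = 166 + m² - 171*m (y(m) = (m² - 171*m) + 166 = 166 + m² - 171*m)
n(a) = -151
(-45240 + 2623)*(y(-158) + n(51)) = (-45240 + 2623)*((166 + (-158)² - 171*(-158)) - 151) = -42617*((166 + 24964 + 27018) - 151) = -42617*(52148 - 151) = -42617*51997 = -2215956149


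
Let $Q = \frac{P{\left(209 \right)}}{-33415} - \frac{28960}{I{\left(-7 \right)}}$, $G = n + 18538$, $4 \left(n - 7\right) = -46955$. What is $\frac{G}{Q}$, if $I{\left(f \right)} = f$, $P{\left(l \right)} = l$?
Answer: $\frac{6368063625}{3870787748} \approx 1.6452$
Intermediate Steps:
$n = - \frac{46927}{4}$ ($n = 7 + \frac{1}{4} \left(-46955\right) = 7 - \frac{46955}{4} = - \frac{46927}{4} \approx -11732.0$)
$G = \frac{27225}{4}$ ($G = - \frac{46927}{4} + 18538 = \frac{27225}{4} \approx 6806.3$)
$Q = \frac{967696937}{233905}$ ($Q = \frac{209}{-33415} - \frac{28960}{-7} = 209 \left(- \frac{1}{33415}\right) - - \frac{28960}{7} = - \frac{209}{33415} + \frac{28960}{7} = \frac{967696937}{233905} \approx 4137.1$)
$\frac{G}{Q} = \frac{27225}{4 \cdot \frac{967696937}{233905}} = \frac{27225}{4} \cdot \frac{233905}{967696937} = \frac{6368063625}{3870787748}$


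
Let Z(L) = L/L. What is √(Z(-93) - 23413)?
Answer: 2*I*√5853 ≈ 153.01*I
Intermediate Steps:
Z(L) = 1
√(Z(-93) - 23413) = √(1 - 23413) = √(-23412) = 2*I*√5853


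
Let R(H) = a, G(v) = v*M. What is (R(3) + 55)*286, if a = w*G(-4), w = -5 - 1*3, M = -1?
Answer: 6578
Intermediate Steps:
G(v) = -v (G(v) = v*(-1) = -v)
w = -8 (w = -5 - 3 = -8)
a = -32 (a = -(-8)*(-4) = -8*4 = -32)
R(H) = -32
(R(3) + 55)*286 = (-32 + 55)*286 = 23*286 = 6578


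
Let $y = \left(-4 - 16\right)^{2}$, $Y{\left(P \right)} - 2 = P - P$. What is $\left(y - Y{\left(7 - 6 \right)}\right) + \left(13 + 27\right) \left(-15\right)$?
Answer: $-202$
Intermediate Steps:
$Y{\left(P \right)} = 2$ ($Y{\left(P \right)} = 2 + \left(P - P\right) = 2 + 0 = 2$)
$y = 400$ ($y = \left(-20\right)^{2} = 400$)
$\left(y - Y{\left(7 - 6 \right)}\right) + \left(13 + 27\right) \left(-15\right) = \left(400 - 2\right) + \left(13 + 27\right) \left(-15\right) = \left(400 - 2\right) + 40 \left(-15\right) = 398 - 600 = -202$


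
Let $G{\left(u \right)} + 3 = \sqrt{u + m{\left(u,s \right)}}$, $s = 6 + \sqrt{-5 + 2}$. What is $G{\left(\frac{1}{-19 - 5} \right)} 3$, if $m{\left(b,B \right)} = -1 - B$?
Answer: $-9 + \frac{\sqrt{-1014 - 144 i \sqrt{3}}}{4} \approx -8.0281 - 8.0199 i$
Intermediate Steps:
$s = 6 + i \sqrt{3}$ ($s = 6 + \sqrt{-3} = 6 + i \sqrt{3} \approx 6.0 + 1.732 i$)
$G{\left(u \right)} = -3 + \sqrt{-7 + u - i \sqrt{3}}$ ($G{\left(u \right)} = -3 + \sqrt{u - \left(7 + i \sqrt{3}\right)} = -3 + \sqrt{-7 + u - i \sqrt{3}}$)
$G{\left(\frac{1}{-19 - 5} \right)} 3 = \left(-3 + \sqrt{-7 + \frac{1}{-19 - 5} - i \sqrt{3}}\right) 3 = \left(-3 + \sqrt{-7 + \frac{1}{-24} - i \sqrt{3}}\right) 3 = \left(-3 + \sqrt{-7 - \frac{1}{24} - i \sqrt{3}}\right) 3 = \left(-3 + \sqrt{- \frac{169}{24} - i \sqrt{3}}\right) 3 = -9 + 3 \sqrt{- \frac{169}{24} - i \sqrt{3}}$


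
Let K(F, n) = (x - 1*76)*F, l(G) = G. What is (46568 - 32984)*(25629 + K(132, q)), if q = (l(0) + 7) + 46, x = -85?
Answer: 59457168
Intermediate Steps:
q = 53 (q = (0 + 7) + 46 = 7 + 46 = 53)
K(F, n) = -161*F (K(F, n) = (-85 - 1*76)*F = (-85 - 76)*F = -161*F)
(46568 - 32984)*(25629 + K(132, q)) = (46568 - 32984)*(25629 - 161*132) = 13584*(25629 - 21252) = 13584*4377 = 59457168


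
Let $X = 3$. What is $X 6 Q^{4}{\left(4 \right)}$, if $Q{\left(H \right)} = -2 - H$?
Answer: $23328$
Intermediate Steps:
$X 6 Q^{4}{\left(4 \right)} = 3 \cdot 6 \left(-2 - 4\right)^{4} = 18 \left(-2 - 4\right)^{4} = 18 \left(-6\right)^{4} = 18 \cdot 1296 = 23328$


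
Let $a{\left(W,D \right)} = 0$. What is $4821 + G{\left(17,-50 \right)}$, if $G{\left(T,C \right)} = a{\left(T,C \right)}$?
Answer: $4821$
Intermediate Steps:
$G{\left(T,C \right)} = 0$
$4821 + G{\left(17,-50 \right)} = 4821 + 0 = 4821$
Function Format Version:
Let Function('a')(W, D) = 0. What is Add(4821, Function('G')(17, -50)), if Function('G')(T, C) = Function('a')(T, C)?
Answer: 4821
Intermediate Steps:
Function('G')(T, C) = 0
Add(4821, Function('G')(17, -50)) = Add(4821, 0) = 4821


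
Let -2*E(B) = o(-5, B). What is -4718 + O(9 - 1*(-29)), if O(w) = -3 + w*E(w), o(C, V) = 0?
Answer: -4721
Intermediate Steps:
E(B) = 0 (E(B) = -½*0 = 0)
O(w) = -3 (O(w) = -3 + w*0 = -3 + 0 = -3)
-4718 + O(9 - 1*(-29)) = -4718 - 3 = -4721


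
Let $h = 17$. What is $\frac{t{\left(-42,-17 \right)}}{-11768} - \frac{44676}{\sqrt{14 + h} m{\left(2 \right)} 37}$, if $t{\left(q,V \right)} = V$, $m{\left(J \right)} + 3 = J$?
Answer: $\frac{17}{11768} + \frac{44676 \sqrt{31}}{1147} \approx 216.87$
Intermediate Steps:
$m{\left(J \right)} = -3 + J$
$\frac{t{\left(-42,-17 \right)}}{-11768} - \frac{44676}{\sqrt{14 + h} m{\left(2 \right)} 37} = - \frac{17}{-11768} - \frac{44676}{\sqrt{14 + 17} \left(-3 + 2\right) 37} = \left(-17\right) \left(- \frac{1}{11768}\right) - \frac{44676}{\sqrt{31} \left(-1\right) 37} = \frac{17}{11768} - \frac{44676}{- \sqrt{31} \cdot 37} = \frac{17}{11768} - \frac{44676}{\left(-37\right) \sqrt{31}} = \frac{17}{11768} - 44676 \left(- \frac{\sqrt{31}}{1147}\right) = \frac{17}{11768} + \frac{44676 \sqrt{31}}{1147}$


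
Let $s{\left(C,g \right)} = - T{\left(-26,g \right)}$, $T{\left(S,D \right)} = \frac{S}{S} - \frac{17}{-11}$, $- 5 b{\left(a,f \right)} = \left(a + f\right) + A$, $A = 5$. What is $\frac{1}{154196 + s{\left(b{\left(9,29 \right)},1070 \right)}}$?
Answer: $\frac{11}{1696128} \approx 6.4854 \cdot 10^{-6}$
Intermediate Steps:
$b{\left(a,f \right)} = -1 - \frac{a}{5} - \frac{f}{5}$ ($b{\left(a,f \right)} = - \frac{\left(a + f\right) + 5}{5} = - \frac{5 + a + f}{5} = -1 - \frac{a}{5} - \frac{f}{5}$)
$T{\left(S,D \right)} = \frac{28}{11}$ ($T{\left(S,D \right)} = 1 - - \frac{17}{11} = 1 + \frac{17}{11} = \frac{28}{11}$)
$s{\left(C,g \right)} = - \frac{28}{11}$ ($s{\left(C,g \right)} = \left(-1\right) \frac{28}{11} = - \frac{28}{11}$)
$\frac{1}{154196 + s{\left(b{\left(9,29 \right)},1070 \right)}} = \frac{1}{154196 - \frac{28}{11}} = \frac{1}{\frac{1696128}{11}} = \frac{11}{1696128}$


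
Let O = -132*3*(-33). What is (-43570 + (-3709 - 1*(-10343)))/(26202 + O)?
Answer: -6156/6545 ≈ -0.94057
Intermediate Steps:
O = 13068 (O = -33*12*(-33) = -396*(-33) = 13068)
(-43570 + (-3709 - 1*(-10343)))/(26202 + O) = (-43570 + (-3709 - 1*(-10343)))/(26202 + 13068) = (-43570 + (-3709 + 10343))/39270 = (-43570 + 6634)*(1/39270) = -36936*1/39270 = -6156/6545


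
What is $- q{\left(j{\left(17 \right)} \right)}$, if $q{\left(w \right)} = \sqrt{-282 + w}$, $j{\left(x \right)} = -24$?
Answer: $- 3 i \sqrt{34} \approx - 17.493 i$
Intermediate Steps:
$- q{\left(j{\left(17 \right)} \right)} = - \sqrt{-282 - 24} = - \sqrt{-306} = - 3 i \sqrt{34}$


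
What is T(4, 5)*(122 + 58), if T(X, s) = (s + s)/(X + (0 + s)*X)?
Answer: 75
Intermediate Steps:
T(X, s) = 2*s/(X + X*s) (T(X, s) = (2*s)/(X + s*X) = (2*s)/(X + X*s) = 2*s/(X + X*s))
T(4, 5)*(122 + 58) = (2*5/(4*(1 + 5)))*(122 + 58) = (2*5*(1/4)/6)*180 = (2*5*(1/4)*(1/6))*180 = (5/12)*180 = 75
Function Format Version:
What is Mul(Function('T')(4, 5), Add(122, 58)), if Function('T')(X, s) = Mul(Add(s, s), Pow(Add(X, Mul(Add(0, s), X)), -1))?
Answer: 75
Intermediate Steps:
Function('T')(X, s) = Mul(2, s, Pow(Add(X, Mul(X, s)), -1)) (Function('T')(X, s) = Mul(Mul(2, s), Pow(Add(X, Mul(s, X)), -1)) = Mul(Mul(2, s), Pow(Add(X, Mul(X, s)), -1)) = Mul(2, s, Pow(Add(X, Mul(X, s)), -1)))
Mul(Function('T')(4, 5), Add(122, 58)) = Mul(Mul(2, 5, Pow(4, -1), Pow(Add(1, 5), -1)), Add(122, 58)) = Mul(Mul(2, 5, Rational(1, 4), Pow(6, -1)), 180) = Mul(Mul(2, 5, Rational(1, 4), Rational(1, 6)), 180) = Mul(Rational(5, 12), 180) = 75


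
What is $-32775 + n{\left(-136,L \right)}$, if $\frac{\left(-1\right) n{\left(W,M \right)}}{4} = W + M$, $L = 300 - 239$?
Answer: $-32475$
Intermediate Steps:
$L = 61$ ($L = 300 - 239 = 61$)
$n{\left(W,M \right)} = - 4 M - 4 W$ ($n{\left(W,M \right)} = - 4 \left(W + M\right) = - 4 \left(M + W\right) = - 4 M - 4 W$)
$-32775 + n{\left(-136,L \right)} = -32775 - -300 = -32775 + \left(-244 + 544\right) = -32775 + 300 = -32475$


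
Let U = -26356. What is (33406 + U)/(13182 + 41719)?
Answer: 7050/54901 ≈ 0.12841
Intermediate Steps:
(33406 + U)/(13182 + 41719) = (33406 - 26356)/(13182 + 41719) = 7050/54901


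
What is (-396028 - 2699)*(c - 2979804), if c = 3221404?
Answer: -96332443200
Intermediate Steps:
(-396028 - 2699)*(c - 2979804) = (-396028 - 2699)*(3221404 - 2979804) = -398727*241600 = -96332443200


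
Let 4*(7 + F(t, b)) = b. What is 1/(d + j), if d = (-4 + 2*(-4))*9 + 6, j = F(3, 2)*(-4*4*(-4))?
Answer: -1/518 ≈ -0.0019305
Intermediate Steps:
F(t, b) = -7 + b/4
j = -416 (j = (-7 + (¼)*2)*(-4*4*(-4)) = (-7 + ½)*(-16*(-4)) = -13/2*64 = -416)
d = -102 (d = (-4 - 8)*9 + 6 = -12*9 + 6 = -108 + 6 = -102)
1/(d + j) = 1/(-102 - 416) = 1/(-518) = -1/518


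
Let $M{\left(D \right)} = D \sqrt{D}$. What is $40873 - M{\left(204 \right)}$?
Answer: $40873 - 408 \sqrt{51} \approx 37959.0$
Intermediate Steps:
$M{\left(D \right)} = D^{\frac{3}{2}}$
$40873 - M{\left(204 \right)} = 40873 - 204^{\frac{3}{2}} = 40873 - 408 \sqrt{51}$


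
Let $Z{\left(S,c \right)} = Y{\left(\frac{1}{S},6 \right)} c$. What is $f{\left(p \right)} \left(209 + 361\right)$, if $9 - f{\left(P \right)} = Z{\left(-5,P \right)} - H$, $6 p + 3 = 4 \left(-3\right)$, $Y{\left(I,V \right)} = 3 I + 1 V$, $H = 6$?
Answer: $16245$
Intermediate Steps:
$Y{\left(I,V \right)} = V + 3 I$ ($Y{\left(I,V \right)} = 3 I + V = V + 3 I$)
$p = - \frac{5}{2}$ ($p = - \frac{1}{2} + \frac{4 \left(-3\right)}{6} = - \frac{1}{2} + \frac{1}{6} \left(-12\right) = - \frac{1}{2} - 2 = - \frac{5}{2} \approx -2.5$)
$Z{\left(S,c \right)} = c \left(6 + \frac{3}{S}\right)$ ($Z{\left(S,c \right)} = \left(6 + \frac{3}{S}\right) c = c \left(6 + \frac{3}{S}\right)$)
$f{\left(P \right)} = 15 - \frac{27 P}{5}$ ($f{\left(P \right)} = 9 - \left(\left(6 P + \frac{3 P}{-5}\right) - 6\right) = 9 - \left(\left(6 P + 3 P \left(- \frac{1}{5}\right)\right) - 6\right) = 9 - \left(\left(6 P - \frac{3 P}{5}\right) - 6\right) = 9 - \left(\frac{27 P}{5} - 6\right) = 9 - \left(-6 + \frac{27 P}{5}\right) = 15 - \frac{27 P}{5}$)
$f{\left(p \right)} \left(209 + 361\right) = \left(15 - - \frac{27}{2}\right) \left(209 + 361\right) = \left(15 + \frac{27}{2}\right) 570 = \frac{57}{2} \cdot 570 = 16245$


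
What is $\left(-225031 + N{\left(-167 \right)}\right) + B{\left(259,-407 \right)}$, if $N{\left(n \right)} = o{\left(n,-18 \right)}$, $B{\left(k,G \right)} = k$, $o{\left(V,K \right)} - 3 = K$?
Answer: $-224787$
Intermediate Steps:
$o{\left(V,K \right)} = 3 + K$
$N{\left(n \right)} = -15$ ($N{\left(n \right)} = 3 - 18 = -15$)
$\left(-225031 + N{\left(-167 \right)}\right) + B{\left(259,-407 \right)} = \left(-225031 - 15\right) + 259 = -225046 + 259 = -224787$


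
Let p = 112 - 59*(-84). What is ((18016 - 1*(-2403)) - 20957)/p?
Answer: -269/2534 ≈ -0.10616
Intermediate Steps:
p = 5068 (p = 112 + 4956 = 5068)
((18016 - 1*(-2403)) - 20957)/p = ((18016 - 1*(-2403)) - 20957)/5068 = ((18016 + 2403) - 20957)*(1/5068) = (20419 - 20957)*(1/5068) = -538*1/5068 = -269/2534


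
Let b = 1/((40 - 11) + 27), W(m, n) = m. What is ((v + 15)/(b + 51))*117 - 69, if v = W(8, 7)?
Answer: -46437/2857 ≈ -16.254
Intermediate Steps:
v = 8
b = 1/56 (b = 1/(29 + 27) = 1/56 ≈ 0.017857)
((v + 15)/(b + 51))*117 - 69 = ((8 + 15)/(1/56 + 51))*117 - 69 = (23/(2857/56))*117 - 69 = (23*(56/2857))*117 - 69 = (1288/2857)*117 - 69 = 150696/2857 - 69 = -46437/2857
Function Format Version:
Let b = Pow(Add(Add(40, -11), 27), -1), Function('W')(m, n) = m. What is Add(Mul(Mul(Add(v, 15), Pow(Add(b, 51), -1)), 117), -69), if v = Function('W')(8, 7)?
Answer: Rational(-46437, 2857) ≈ -16.254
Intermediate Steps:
v = 8
b = Rational(1, 56) (b = Pow(Add(29, 27), -1) = Pow(56, -1) = Rational(1, 56) ≈ 0.017857)
Add(Mul(Mul(Add(v, 15), Pow(Add(b, 51), -1)), 117), -69) = Add(Mul(Mul(Add(8, 15), Pow(Add(Rational(1, 56), 51), -1)), 117), -69) = Add(Mul(Mul(23, Pow(Rational(2857, 56), -1)), 117), -69) = Add(Mul(Mul(23, Rational(56, 2857)), 117), -69) = Add(Mul(Rational(1288, 2857), 117), -69) = Add(Rational(150696, 2857), -69) = Rational(-46437, 2857)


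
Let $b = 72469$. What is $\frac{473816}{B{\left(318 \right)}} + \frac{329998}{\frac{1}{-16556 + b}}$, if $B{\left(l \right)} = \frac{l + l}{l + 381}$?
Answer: $\frac{977940043004}{53} \approx 1.8452 \cdot 10^{10}$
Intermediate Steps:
$B{\left(l \right)} = \frac{2 l}{381 + l}$
$\frac{473816}{B{\left(318 \right)}} + \frac{329998}{\frac{1}{-16556 + b}} = \frac{473816}{2 \cdot 318 \frac{1}{381 + 318}} + \frac{329998}{\frac{1}{-16556 + 72469}} = \frac{473816}{2 \cdot 318 \cdot \frac{1}{699}} + \frac{329998}{\frac{1}{55913}} = \frac{473816}{2 \cdot 318 \cdot \frac{1}{699}} + 329998 \frac{1}{\frac{1}{55913}} = \frac{473816}{\frac{212}{233}} + 329998 \cdot 55913 = 473816 \cdot \frac{233}{212} + 18451178174 = \frac{27599782}{53} + 18451178174 = \frac{977940043004}{53}$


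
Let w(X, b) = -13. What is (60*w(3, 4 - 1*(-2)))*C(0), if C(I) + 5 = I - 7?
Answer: 9360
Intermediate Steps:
C(I) = -12 + I (C(I) = -5 + (I - 7) = -5 + (-7 + I) = -12 + I)
(60*w(3, 4 - 1*(-2)))*C(0) = (60*(-13))*(-12 + 0) = -780*(-12) = 9360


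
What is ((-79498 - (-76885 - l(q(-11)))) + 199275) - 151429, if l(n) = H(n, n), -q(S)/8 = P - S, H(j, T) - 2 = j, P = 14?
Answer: 45035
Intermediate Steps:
H(j, T) = 2 + j
q(S) = -112 + 8*S (q(S) = -8*(14 - S) = -112 + 8*S)
l(n) = 2 + n
((-79498 - (-76885 - l(q(-11)))) + 199275) - 151429 = ((-79498 - (-76885 - (2 + (-112 + 8*(-11))))) + 199275) - 151429 = ((-79498 - (-76885 - (2 + (-112 - 88)))) + 199275) - 151429 = ((-79498 - (-76885 - (2 - 200))) + 199275) - 151429 = ((-79498 - (-76885 - 1*(-198))) + 199275) - 151429 = ((-79498 - (-76885 + 198)) + 199275) - 151429 = ((-79498 - 1*(-76687)) + 199275) - 151429 = ((-79498 + 76687) + 199275) - 151429 = (-2811 + 199275) - 151429 = 196464 - 151429 = 45035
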